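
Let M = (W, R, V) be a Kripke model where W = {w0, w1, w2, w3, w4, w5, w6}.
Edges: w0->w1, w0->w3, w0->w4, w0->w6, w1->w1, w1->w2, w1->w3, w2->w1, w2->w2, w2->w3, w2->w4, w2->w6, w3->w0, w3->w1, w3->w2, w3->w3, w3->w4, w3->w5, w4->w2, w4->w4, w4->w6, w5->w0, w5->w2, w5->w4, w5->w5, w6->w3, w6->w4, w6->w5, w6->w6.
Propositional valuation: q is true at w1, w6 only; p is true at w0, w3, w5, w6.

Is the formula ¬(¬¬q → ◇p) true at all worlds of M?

Let φ = ¬(¬¬q → ◇p). Evaluate φ at each world:
  w0 (successors {w1, w3, w4, w6}): φ is false.
  w1 (successors {w1, w2, w3}): φ is false.
  w2 (successors {w1, w2, w3, w4, w6}): φ is false.
  w3 (successors {w0, w1, w2, w3, w4, w5}): φ is false.
  w4 (successors {w2, w4, w6}): φ is false.
  w5 (successors {w0, w2, w4, w5}): φ is false.
  w6 (successors {w3, w4, w5, w6}): φ is false.
Detail at w0 (counterexample):
  At w0: ¬¬q → ◇p is true, so ¬(¬¬q → ◇p) is false.
    At w0: ¬¬q is false, ◇p is true, so ¬¬q → ◇p is true.
      At w0: ◇p requires p at some successor in {w1, w3, w4, w6}.
        p holds at w3, so ◇p is true at w0.

No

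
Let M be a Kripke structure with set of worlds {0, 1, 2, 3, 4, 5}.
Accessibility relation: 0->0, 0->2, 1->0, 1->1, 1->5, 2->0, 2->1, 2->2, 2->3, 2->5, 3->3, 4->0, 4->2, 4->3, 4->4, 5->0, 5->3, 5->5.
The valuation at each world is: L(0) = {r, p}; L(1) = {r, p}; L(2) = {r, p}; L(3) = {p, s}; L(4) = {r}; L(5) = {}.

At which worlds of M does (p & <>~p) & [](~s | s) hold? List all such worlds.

Let φ = (p & <>~p) & [](~s | s). Evaluate φ at each world:
  0 (successors {0, 2}): φ is false.
  1 (successors {0, 1, 5}): φ is true.
  2 (successors {0, 1, 2, 3, 5}): φ is true.
  3 (successors {3}): φ is false.
  4 (successors {0, 2, 3, 4}): φ is false.
  5 (successors {0, 3, 5}): φ is false.
For instance, at 5:
  At 5: p & <>~p is false, [](~s | s) is true, so (p & <>~p) & [](~s | s) is false.
    At 5: p is false, <>~p is true, so p & <>~p is false.
      At 5: <>~p requires ~p at some successor in {0, 3, 5}.
        ~p holds at 5, so <>~p is true at 5.
    At 5: [](~s | s) requires ~s | s at every successor {0, 3, 5}.
      At 0: ~s | s is true.
      At 3: ~s | s is true.
      At 5: ~s | s is true.
    So [](~s | s) is true at 5.
Satisfying worlds: {1, 2}

1, 2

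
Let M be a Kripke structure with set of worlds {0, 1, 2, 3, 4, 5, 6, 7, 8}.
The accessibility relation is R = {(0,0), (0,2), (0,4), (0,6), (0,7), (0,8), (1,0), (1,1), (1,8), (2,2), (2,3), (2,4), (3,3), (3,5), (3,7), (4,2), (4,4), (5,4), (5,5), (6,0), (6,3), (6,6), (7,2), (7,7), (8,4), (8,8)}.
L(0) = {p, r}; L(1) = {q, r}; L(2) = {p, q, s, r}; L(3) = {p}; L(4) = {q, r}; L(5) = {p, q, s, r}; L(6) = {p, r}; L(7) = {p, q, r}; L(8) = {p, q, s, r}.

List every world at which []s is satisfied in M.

none

Let φ = []s. Evaluate φ at each world:
  0 (successors {0, 2, 4, 6, 7, 8}): φ is false.
  1 (successors {0, 1, 8}): φ is false.
  2 (successors {2, 3, 4}): φ is false.
  3 (successors {3, 5, 7}): φ is false.
  4 (successors {2, 4}): φ is false.
  5 (successors {4, 5}): φ is false.
  6 (successors {0, 3, 6}): φ is false.
  7 (successors {2, 7}): φ is false.
  8 (successors {4, 8}): φ is false.
For instance, at 7:
  At 7: []s requires s at every successor {2, 7}.
    s fails at 7, so []s is false at 7.
Satisfying worlds: none.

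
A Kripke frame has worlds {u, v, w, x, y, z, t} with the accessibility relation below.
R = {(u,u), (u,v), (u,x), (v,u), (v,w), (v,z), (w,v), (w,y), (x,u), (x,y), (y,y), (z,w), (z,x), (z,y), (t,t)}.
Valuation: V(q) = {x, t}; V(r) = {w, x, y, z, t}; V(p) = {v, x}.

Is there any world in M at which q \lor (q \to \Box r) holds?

Yes

Let φ = q \lor (q \to \Box r). Evaluate φ at each world:
  u (successors {u, v, x}): φ is true.
  v (successors {u, w, z}): φ is true.
  w (successors {v, y}): φ is true.
  x (successors {u, y}): φ is true.
  y (successors {y}): φ is true.
  z (successors {w, x, y}): φ is true.
  t (successors {t}): φ is true.
Detail at u (witness):
  At u: q is false, q \to \Box r is true, so q \lor (q \to \Box r) is true.
    At u: q is false, \Box r is false, so q \to \Box r is true.
      At u: \Box r requires r at every successor {u, v, x}.
        r fails at u, so \Box r is false at u.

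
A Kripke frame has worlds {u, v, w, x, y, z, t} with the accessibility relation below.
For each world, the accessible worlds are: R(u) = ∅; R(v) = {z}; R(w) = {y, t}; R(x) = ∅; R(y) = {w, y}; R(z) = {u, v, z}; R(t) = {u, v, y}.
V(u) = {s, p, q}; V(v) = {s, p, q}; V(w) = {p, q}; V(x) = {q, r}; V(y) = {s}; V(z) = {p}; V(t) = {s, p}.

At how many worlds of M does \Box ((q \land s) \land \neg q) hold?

2

Let φ = \Box ((q \land s) \land \neg q). Evaluate φ at each world:
  u (successors ∅): φ is true.
  v (successors {z}): φ is false.
  w (successors {y, t}): φ is false.
  x (successors ∅): φ is true.
  y (successors {w, y}): φ is false.
  z (successors {u, v, z}): φ is false.
  t (successors {u, v, y}): φ is false.
For instance, at w:
  At w: \Box ((q \land s) \land \neg q) requires (q \land s) \land \neg q at every successor {y, t}.
    (q \land s) \land \neg q fails at y, so \Box ((q \land s) \land \neg q) is false at w.
Satisfying worlds: {u, x}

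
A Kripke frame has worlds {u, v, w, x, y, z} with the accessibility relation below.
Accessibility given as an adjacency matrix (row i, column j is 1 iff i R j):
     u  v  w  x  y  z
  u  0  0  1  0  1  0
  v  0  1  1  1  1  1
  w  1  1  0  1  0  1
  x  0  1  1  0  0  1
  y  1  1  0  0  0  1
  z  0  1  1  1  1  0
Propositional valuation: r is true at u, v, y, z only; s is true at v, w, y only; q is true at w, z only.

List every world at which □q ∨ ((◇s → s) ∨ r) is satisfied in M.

Let φ = □q ∨ ((◇s → s) ∨ r). Evaluate φ at each world:
  u (successors {w, y}): φ is true.
  v (successors {v, w, x, y, z}): φ is true.
  w (successors {u, v, x, z}): φ is true.
  x (successors {v, w, z}): φ is false.
  y (successors {u, v, z}): φ is true.
  z (successors {v, w, x, y}): φ is true.
For instance, at v:
  At v: □q is false, (◇s → s) ∨ r is true, so □q ∨ ((◇s → s) ∨ r) is true.
    At v: □q requires q at every successor {v, w, x, y, z}.
      q fails at v, so □q is false at v.
    At v: ◇s → s is true, r is true, so (◇s → s) ∨ r is true.
      At v: ◇s is true, s is true, so ◇s → s is true.
Satisfying worlds: {u, v, w, y, z}

u, v, w, y, z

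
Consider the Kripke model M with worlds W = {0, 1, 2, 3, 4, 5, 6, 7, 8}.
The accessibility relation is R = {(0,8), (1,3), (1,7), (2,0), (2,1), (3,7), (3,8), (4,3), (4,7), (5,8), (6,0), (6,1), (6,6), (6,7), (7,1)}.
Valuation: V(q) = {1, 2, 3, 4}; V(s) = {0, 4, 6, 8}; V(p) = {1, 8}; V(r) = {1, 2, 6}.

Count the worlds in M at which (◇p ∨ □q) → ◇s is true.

7

Recall that □ψ holds at a world iff ψ holds at every accessible world, and ◇ψ holds iff ψ holds at some accessible world.
Let φ = (◇p ∨ □q) → ◇s. Evaluate φ at each world:
  0 (successors {8}): φ is true.
  1 (successors {3, 7}): φ is true.
  2 (successors {0, 1}): φ is true.
  3 (successors {7, 8}): φ is true.
  4 (successors {3, 7}): φ is true.
  5 (successors {8}): φ is true.
  6 (successors {0, 1, 6, 7}): φ is true.
  7 (successors {1}): φ is false.
  8 (successors ∅): φ is false.
For instance, at 0:
  At 0: ◇p ∨ □q is true, ◇s is true, so (◇p ∨ □q) → ◇s is true.
    At 0: ◇p is true, □q is false, so ◇p ∨ □q is true.
      At 0: ◇p requires p at some successor in {8}.
        p holds at 8, so ◇p is true at 0.
      At 0: □q requires q at every successor {8}.
        q fails at 8, so □q is false at 0.
    At 0: ◇s requires s at some successor in {8}.
      s holds at 8, so ◇s is true at 0.
Satisfying worlds: {0, 1, 2, 3, 4, 5, 6}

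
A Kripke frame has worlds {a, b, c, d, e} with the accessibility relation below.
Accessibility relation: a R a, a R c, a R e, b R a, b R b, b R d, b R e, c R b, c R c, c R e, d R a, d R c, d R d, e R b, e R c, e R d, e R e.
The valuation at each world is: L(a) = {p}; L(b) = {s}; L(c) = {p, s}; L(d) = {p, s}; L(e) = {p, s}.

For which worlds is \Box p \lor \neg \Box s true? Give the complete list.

a, b, d

Recall that \Box ψ holds at a world iff ψ holds at every accessible world, and \Diamond ψ holds iff ψ holds at some accessible world.
Let φ = \Box p \lor \neg \Box s. Evaluate φ at each world:
  a (successors {a, c, e}): φ is true.
  b (successors {a, b, d, e}): φ is true.
  c (successors {b, c, e}): φ is false.
  d (successors {a, c, d}): φ is true.
  e (successors {b, c, d, e}): φ is false.
For instance, at e:
  At e: \Box p is false, \neg \Box s is false, so \Box p \lor \neg \Box s is false.
    At e: \Box p requires p at every successor {b, c, d, e}.
      p fails at b, so \Box p is false at e.
    At e: \Box s is true, so \neg \Box s is false.
      At e: \Box s requires s at every successor {b, c, d, e}.
        At b: s is true.
        At c: s is true.
        At d: s is true.
        At e: s is true.
      So \Box s is true at e.
Satisfying worlds: {a, b, d}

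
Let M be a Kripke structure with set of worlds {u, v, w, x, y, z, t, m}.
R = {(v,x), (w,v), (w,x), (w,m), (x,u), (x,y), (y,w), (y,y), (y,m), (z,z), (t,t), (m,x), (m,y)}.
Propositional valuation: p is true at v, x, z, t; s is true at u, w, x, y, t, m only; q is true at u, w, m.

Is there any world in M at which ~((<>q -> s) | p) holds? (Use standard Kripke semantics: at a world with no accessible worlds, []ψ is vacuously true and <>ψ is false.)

Let φ = ~((<>q -> s) | p). Evaluate φ at each world:
  u (successors ∅): φ is false.
  v (successors {x}): φ is false.
  w (successors {v, x, m}): φ is false.
  x (successors {u, y}): φ is false.
  y (successors {w, y, m}): φ is false.
  z (successors {z}): φ is false.
  t (successors {t}): φ is false.
  m (successors {x, y}): φ is false.
For instance, at w:
  At w: (<>q -> s) | p is true, so ~((<>q -> s) | p) is false.
    At w: <>q -> s is true, p is false, so (<>q -> s) | p is true.
      At w: <>q is true, s is true, so <>q -> s is true.

No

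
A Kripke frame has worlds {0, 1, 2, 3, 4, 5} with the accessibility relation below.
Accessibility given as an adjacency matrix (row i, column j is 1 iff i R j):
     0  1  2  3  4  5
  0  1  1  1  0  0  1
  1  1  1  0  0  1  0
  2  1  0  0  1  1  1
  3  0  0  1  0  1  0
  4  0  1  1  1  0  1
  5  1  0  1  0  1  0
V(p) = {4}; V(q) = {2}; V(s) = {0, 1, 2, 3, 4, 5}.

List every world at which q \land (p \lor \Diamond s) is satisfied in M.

Recall that \Diamond ψ holds at a world iff ψ holds at some accessible world.
Let φ = q \land (p \lor \Diamond s). Evaluate φ at each world:
  0 (successors {0, 1, 2, 5}): φ is false.
  1 (successors {0, 1, 4}): φ is false.
  2 (successors {0, 3, 4, 5}): φ is true.
  3 (successors {2, 4}): φ is false.
  4 (successors {1, 2, 3, 5}): φ is false.
  5 (successors {0, 2, 4}): φ is false.
For instance, at 4:
  At 4: q is false, p \lor \Diamond s is true, so q \land (p \lor \Diamond s) is false.
    At 4: p is true, \Diamond s is true, so p \lor \Diamond s is true.
      At 4: \Diamond s requires s at some successor in {1, 2, 3, 5}.
        s holds at 1, so \Diamond s is true at 4.
Satisfying worlds: {2}

2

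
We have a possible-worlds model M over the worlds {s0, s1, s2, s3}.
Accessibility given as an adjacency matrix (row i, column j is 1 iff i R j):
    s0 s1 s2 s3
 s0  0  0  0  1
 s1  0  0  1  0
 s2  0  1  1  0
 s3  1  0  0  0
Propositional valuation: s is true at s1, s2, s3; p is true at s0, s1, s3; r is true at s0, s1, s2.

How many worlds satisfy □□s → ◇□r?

3

Let φ = □□s → ◇□r. Evaluate φ at each world:
  s0 (successors {s3}): φ is true.
  s1 (successors {s2}): φ is true.
  s2 (successors {s1, s2}): φ is true.
  s3 (successors {s0}): φ is false.
For instance, at s1:
  At s1: □□s is true, ◇□r is true, so □□s → ◇□r is true.
    At s1: □□s requires □s at every successor {s2}.
      At s2: □s is true.
    So □□s is true at s1.
    At s1: ◇□r requires □r at some successor in {s2}.
      □r holds at s2, so ◇□r is true at s1.
Satisfying worlds: {s0, s1, s2}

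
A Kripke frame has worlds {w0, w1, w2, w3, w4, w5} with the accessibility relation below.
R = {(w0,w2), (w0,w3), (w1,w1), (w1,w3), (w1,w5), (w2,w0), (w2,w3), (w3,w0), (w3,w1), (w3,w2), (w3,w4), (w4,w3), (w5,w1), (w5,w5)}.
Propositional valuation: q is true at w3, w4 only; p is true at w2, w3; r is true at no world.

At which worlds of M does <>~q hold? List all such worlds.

Recall that <>ψ holds at a world iff ψ holds at some accessible world.
Let φ = <>~q. Evaluate φ at each world:
  w0 (successors {w2, w3}): φ is true.
  w1 (successors {w1, w3, w5}): φ is true.
  w2 (successors {w0, w3}): φ is true.
  w3 (successors {w0, w1, w2, w4}): φ is true.
  w4 (successors {w3}): φ is false.
  w5 (successors {w1, w5}): φ is true.
For instance, at w3:
  At w3: <>~q requires ~q at some successor in {w0, w1, w2, w4}.
    ~q holds at w0, so <>~q is true at w3.
Satisfying worlds: {w0, w1, w2, w3, w5}

w0, w1, w2, w3, w5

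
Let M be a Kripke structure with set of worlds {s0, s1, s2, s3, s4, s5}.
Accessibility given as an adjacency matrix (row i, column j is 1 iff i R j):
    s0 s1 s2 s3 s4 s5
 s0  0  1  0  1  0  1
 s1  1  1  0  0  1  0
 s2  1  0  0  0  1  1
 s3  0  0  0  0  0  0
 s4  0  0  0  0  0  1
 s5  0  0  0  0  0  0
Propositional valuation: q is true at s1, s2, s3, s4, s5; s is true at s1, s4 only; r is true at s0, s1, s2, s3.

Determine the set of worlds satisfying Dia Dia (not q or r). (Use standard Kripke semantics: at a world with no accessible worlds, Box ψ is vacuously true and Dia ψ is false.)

s0, s1, s2

Let φ = Dia Dia (not q or r). Evaluate φ at each world:
  s0 (successors {s1, s3, s5}): φ is true.
  s1 (successors {s0, s1, s4}): φ is true.
  s2 (successors {s0, s4, s5}): φ is true.
  s3 (successors ∅): φ is false.
  s4 (successors {s5}): φ is false.
  s5 (successors ∅): φ is false.
For instance, at s0:
  At s0: Dia Dia (not q or r) requires Dia (not q or r) at some successor in {s1, s3, s5}.
    Dia (not q or r) holds at s1, so Dia Dia (not q or r) is true at s0.
      At s1: Dia (not q or r) requires not q or r at some successor in {s0, s1, s4}.
        not q or r holds at s0, so Dia (not q or r) is true at s1.
Satisfying worlds: {s0, s1, s2}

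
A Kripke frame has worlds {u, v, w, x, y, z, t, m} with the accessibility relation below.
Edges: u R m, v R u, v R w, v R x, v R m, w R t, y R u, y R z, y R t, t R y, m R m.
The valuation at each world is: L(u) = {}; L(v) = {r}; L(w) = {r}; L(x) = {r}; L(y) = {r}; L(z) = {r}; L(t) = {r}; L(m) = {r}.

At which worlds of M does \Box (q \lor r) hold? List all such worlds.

u, w, x, z, t, m

Let φ = \Box (q \lor r). Evaluate φ at each world:
  u (successors {m}): φ is true.
  v (successors {u, w, x, m}): φ is false.
  w (successors {t}): φ is true.
  x (successors ∅): φ is true.
  y (successors {u, z, t}): φ is false.
  z (successors ∅): φ is true.
  t (successors {y}): φ is true.
  m (successors {m}): φ is true.
For instance, at u:
  At u: \Box (q \lor r) requires q \lor r at every successor {m}.
    At m: q \lor r is true.
  So \Box (q \lor r) is true at u.
Satisfying worlds: {u, w, x, z, t, m}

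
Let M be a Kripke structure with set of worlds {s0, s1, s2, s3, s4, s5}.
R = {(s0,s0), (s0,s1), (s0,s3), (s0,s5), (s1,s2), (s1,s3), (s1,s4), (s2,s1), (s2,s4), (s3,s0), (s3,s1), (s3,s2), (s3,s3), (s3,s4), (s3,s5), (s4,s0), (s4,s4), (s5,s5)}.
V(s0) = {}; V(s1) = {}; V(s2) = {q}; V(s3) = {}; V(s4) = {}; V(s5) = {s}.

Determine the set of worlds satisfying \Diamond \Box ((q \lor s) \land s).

s0, s3, s5

Let φ = \Diamond \Box ((q \lor s) \land s). Evaluate φ at each world:
  s0 (successors {s0, s1, s3, s5}): φ is true.
  s1 (successors {s2, s3, s4}): φ is false.
  s2 (successors {s1, s4}): φ is false.
  s3 (successors {s0, s1, s2, s3, s4, s5}): φ is true.
  s4 (successors {s0, s4}): φ is false.
  s5 (successors {s5}): φ is true.
For instance, at s5:
  At s5: \Diamond \Box ((q \lor s) \land s) requires \Box ((q \lor s) \land s) at some successor in {s5}.
    \Box ((q \lor s) \land s) holds at s5, so \Diamond \Box ((q \lor s) \land s) is true at s5.
      At s5: \Box ((q \lor s) \land s) requires (q \lor s) \land s at every successor {s5}.
        At s5: (q \lor s) \land s is true.
      So \Box ((q \lor s) \land s) is true at s5.
Satisfying worlds: {s0, s3, s5}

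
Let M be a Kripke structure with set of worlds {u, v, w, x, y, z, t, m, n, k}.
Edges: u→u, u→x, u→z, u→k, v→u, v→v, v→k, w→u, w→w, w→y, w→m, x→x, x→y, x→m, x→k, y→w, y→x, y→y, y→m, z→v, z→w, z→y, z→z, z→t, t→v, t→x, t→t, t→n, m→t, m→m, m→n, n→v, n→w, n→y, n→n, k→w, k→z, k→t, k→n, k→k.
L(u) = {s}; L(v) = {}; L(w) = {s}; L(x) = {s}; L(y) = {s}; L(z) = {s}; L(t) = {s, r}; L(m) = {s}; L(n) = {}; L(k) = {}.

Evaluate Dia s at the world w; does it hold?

Recall that Dia ψ holds at a world iff ψ holds at some accessible world.
At w: Dia s requires s at some successor in {u, w, y, m}.
  s holds at u, so Dia s is true at w.

Yes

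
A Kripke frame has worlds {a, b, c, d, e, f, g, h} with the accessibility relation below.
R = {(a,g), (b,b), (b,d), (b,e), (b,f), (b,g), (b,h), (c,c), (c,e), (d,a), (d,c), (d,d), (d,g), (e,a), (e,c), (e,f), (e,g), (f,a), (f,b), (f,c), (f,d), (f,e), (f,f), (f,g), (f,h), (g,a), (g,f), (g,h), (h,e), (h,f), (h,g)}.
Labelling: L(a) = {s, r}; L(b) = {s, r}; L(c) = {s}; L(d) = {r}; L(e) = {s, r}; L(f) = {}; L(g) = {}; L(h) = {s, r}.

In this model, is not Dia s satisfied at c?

No

At c: Dia s is true, so not Dia s is false.
  At c: Dia s requires s at some successor in {c, e}.
    s holds at c, so Dia s is true at c.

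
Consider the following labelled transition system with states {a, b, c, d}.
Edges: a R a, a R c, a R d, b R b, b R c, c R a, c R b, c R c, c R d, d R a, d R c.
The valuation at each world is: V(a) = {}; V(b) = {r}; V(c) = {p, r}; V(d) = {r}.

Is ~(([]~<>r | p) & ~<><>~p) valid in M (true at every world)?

Yes

Let φ = ~(([]~<>r | p) & ~<><>~p). Evaluate φ at each world:
  a (successors {a, c, d}): φ is true.
  b (successors {b, c}): φ is true.
  c (successors {a, b, c, d}): φ is true.
  d (successors {a, c}): φ is true.
For instance, at c:
  At c: ([]~<>r | p) & ~<><>~p is false, so ~(([]~<>r | p) & ~<><>~p) is true.
    At c: []~<>r | p is true, ~<><>~p is false, so ([]~<>r | p) & ~<><>~p is false.
      At c: []~<>r is false, p is true, so []~<>r | p is true.
      At c: <><>~p is true, so ~<><>~p is false.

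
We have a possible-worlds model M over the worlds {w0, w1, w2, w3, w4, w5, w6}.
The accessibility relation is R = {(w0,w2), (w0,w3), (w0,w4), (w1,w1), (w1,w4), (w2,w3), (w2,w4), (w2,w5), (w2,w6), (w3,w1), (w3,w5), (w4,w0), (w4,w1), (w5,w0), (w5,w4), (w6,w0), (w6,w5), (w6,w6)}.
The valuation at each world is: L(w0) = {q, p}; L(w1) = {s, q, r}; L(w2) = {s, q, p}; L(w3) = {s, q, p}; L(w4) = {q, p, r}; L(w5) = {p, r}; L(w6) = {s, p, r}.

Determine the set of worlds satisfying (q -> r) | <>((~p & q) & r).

w1, w3, w4, w5, w6

Recall that <>ψ holds at a world iff ψ holds at some accessible world.
Let φ = (q -> r) | <>((~p & q) & r). Evaluate φ at each world:
  w0 (successors {w2, w3, w4}): φ is false.
  w1 (successors {w1, w4}): φ is true.
  w2 (successors {w3, w4, w5, w6}): φ is false.
  w3 (successors {w1, w5}): φ is true.
  w4 (successors {w0, w1}): φ is true.
  w5 (successors {w0, w4}): φ is true.
  w6 (successors {w0, w5, w6}): φ is true.
For instance, at w2:
  At w2: q -> r is false, <>((~p & q) & r) is false, so (q -> r) | <>((~p & q) & r) is false.
    At w2: <>((~p & q) & r) requires (~p & q) & r at some successor in {w3, w4, w5, w6}.
      At w3: (~p & q) & r is false.
      At w4: (~p & q) & r is false.
      At w5: (~p & q) & r is false.
      At w6: (~p & q) & r is false.
    So <>((~p & q) & r) is false at w2.
Satisfying worlds: {w1, w3, w4, w5, w6}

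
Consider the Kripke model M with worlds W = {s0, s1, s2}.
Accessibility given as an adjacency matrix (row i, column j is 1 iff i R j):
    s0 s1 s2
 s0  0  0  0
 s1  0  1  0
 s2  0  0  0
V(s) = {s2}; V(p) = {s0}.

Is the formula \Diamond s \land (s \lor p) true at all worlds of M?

Let φ = \Diamond s \land (s \lor p). Evaluate φ at each world:
  s0 (successors ∅): φ is false.
  s1 (successors {s1}): φ is false.
  s2 (successors ∅): φ is false.
Detail at s0 (counterexample):
  At s0: \Diamond s is false, s \lor p is true, so \Diamond s \land (s \lor p) is false.
    At s0: no accessible worlds, so \Diamond s is false.

No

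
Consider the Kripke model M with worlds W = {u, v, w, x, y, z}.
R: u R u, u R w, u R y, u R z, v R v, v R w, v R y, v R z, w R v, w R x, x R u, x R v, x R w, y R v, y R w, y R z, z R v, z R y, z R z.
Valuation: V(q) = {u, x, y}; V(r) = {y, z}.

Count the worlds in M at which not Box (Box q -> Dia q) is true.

0

Let φ = not Box (Box q -> Dia q). Evaluate φ at each world:
  u (successors {u, w, y, z}): φ is false.
  v (successors {v, w, y, z}): φ is false.
  w (successors {v, x}): φ is false.
  x (successors {u, v, w}): φ is false.
  y (successors {v, w, z}): φ is false.
  z (successors {v, y, z}): φ is false.
For instance, at u:
  At u: Box (Box q -> Dia q) is true, so not Box (Box q -> Dia q) is false.
    At u: Box (Box q -> Dia q) requires Box q -> Dia q at every successor {u, w, y, z}.
      At u: Box q -> Dia q is true.
      At w: Box q -> Dia q is true.
      At y: Box q -> Dia q is true.
      At z: Box q -> Dia q is true.
    So Box (Box q -> Dia q) is true at u.
Satisfying worlds: none.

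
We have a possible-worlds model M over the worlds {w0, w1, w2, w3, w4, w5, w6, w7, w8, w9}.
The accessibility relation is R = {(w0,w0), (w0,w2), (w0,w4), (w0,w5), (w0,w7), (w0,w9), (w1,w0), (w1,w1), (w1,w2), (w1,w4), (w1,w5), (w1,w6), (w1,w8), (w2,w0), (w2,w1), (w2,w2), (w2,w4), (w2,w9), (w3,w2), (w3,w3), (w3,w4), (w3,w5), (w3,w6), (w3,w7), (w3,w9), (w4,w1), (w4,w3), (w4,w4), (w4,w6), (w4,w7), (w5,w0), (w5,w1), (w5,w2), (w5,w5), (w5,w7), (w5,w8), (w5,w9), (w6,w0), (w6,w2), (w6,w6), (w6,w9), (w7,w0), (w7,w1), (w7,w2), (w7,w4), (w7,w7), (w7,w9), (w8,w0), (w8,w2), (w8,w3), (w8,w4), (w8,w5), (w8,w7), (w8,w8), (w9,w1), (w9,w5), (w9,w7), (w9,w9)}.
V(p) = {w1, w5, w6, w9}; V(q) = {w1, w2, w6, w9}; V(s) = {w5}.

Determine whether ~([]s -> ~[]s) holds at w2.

At w2: []s -> ~[]s is true, so ~([]s -> ~[]s) is false.
  At w2: []s is false, ~[]s is true, so []s -> ~[]s is true.
    At w2: []s requires s at every successor {w0, w1, w2, w4, w9}.
      s fails at w0, so []s is false at w2.
    At w2: []s is false, so ~[]s is true.
      At w2: []s requires s at every successor {w0, w1, w2, w4, w9}.
        s fails at w0, so []s is false at w2.

No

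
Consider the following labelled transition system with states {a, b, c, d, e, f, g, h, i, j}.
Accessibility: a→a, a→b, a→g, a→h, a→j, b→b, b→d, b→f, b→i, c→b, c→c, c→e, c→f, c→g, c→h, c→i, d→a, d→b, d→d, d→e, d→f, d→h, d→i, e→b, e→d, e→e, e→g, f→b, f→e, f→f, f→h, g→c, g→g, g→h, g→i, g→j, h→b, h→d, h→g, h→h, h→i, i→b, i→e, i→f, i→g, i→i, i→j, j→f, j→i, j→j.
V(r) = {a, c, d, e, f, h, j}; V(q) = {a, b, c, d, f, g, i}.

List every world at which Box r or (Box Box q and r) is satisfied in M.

none

Let φ = Box r or (Box Box q and r). Evaluate φ at each world:
  a (successors {a, b, g, h, j}): φ is false.
  b (successors {b, d, f, i}): φ is false.
  c (successors {b, c, e, f, g, h, i}): φ is false.
  d (successors {a, b, d, e, f, h, i}): φ is false.
  e (successors {b, d, e, g}): φ is false.
  f (successors {b, e, f, h}): φ is false.
  g (successors {c, g, h, i, j}): φ is false.
  h (successors {b, d, g, h, i}): φ is false.
  i (successors {b, e, f, g, i, j}): φ is false.
  j (successors {f, i, j}): φ is false.
For instance, at c:
  At c: Box r is false, Box Box q and r is false, so Box r or (Box Box q and r) is false.
    At c: Box r requires r at every successor {b, c, e, f, g, h, i}.
      r fails at b, so Box r is false at c.
    At c: Box Box q is false, r is true, so Box Box q and r is false.
      At c: Box Box q requires Box q at every successor {b, c, e, f, g, h, i}.
        Box q fails at c, so Box Box q is false at c.
Satisfying worlds: none.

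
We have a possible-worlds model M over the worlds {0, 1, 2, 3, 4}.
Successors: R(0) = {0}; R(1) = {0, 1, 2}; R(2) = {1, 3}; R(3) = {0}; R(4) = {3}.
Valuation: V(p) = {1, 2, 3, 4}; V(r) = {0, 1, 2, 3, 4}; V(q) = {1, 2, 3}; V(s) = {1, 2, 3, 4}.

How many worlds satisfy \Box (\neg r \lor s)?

Recall that \Box ψ holds at a world iff ψ holds at every accessible world, and \Diamond ψ holds iff ψ holds at some accessible world.
Let φ = \Box (\neg r \lor s). Evaluate φ at each world:
  0 (successors {0}): φ is false.
  1 (successors {0, 1, 2}): φ is false.
  2 (successors {1, 3}): φ is true.
  3 (successors {0}): φ is false.
  4 (successors {3}): φ is true.
For instance, at 1:
  At 1: \Box (\neg r \lor s) requires \neg r \lor s at every successor {0, 1, 2}.
    \neg r \lor s fails at 0, so \Box (\neg r \lor s) is false at 1.
Satisfying worlds: {2, 4}

2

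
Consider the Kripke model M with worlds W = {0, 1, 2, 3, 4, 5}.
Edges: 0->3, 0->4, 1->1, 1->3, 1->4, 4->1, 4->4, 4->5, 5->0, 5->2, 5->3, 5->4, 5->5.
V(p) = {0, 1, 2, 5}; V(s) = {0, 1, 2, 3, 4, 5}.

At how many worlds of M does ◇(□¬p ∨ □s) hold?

4

Recall that □ψ holds at a world iff ψ holds at every accessible world, and ◇ψ holds iff ψ holds at some accessible world.
Let φ = ◇(□¬p ∨ □s). Evaluate φ at each world:
  0 (successors {3, 4}): φ is true.
  1 (successors {1, 3, 4}): φ is true.
  2 (successors ∅): φ is false.
  3 (successors ∅): φ is false.
  4 (successors {1, 4, 5}): φ is true.
  5 (successors {0, 2, 3, 4, 5}): φ is true.
For instance, at 5:
  At 5: ◇(□¬p ∨ □s) requires □¬p ∨ □s at some successor in {0, 2, 3, 4, 5}.
    □¬p ∨ □s holds at 0, so ◇(□¬p ∨ □s) is true at 5.
      At 0: □¬p is true, □s is true, so □¬p ∨ □s is true.
Satisfying worlds: {0, 1, 4, 5}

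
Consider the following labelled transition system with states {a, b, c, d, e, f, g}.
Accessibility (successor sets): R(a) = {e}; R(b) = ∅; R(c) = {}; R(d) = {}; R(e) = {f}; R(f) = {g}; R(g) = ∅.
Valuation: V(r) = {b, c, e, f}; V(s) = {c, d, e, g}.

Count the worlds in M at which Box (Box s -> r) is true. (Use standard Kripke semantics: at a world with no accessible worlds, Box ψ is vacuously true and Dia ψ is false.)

Recall that Box ψ holds at a world iff ψ holds at every accessible world, and Dia ψ holds iff ψ holds at some accessible world.
Let φ = Box (Box s -> r). Evaluate φ at each world:
  a (successors {e}): φ is true.
  b (successors ∅): φ is true.
  c (successors ∅): φ is true.
  d (successors ∅): φ is true.
  e (successors {f}): φ is true.
  f (successors {g}): φ is false.
  g (successors ∅): φ is true.
For instance, at f:
  At f: Box (Box s -> r) requires Box s -> r at every successor {g}.
    Box s -> r fails at g, so Box (Box s -> r) is false at f.
      At g: Box s is true, r is false, so Box s -> r is false.
Satisfying worlds: {a, b, c, d, e, g}

6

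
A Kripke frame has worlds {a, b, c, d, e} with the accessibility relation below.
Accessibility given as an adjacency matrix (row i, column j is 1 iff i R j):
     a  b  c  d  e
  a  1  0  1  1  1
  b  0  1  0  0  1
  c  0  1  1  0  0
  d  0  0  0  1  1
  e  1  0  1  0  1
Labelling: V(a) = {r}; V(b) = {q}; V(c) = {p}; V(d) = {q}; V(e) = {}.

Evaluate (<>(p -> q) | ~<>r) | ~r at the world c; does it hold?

Recall that <>ψ holds at a world iff ψ holds at some accessible world.
At c: <>(p -> q) | ~<>r is true, ~r is true, so (<>(p -> q) | ~<>r) | ~r is true.
  At c: <>(p -> q) is true, ~<>r is true, so <>(p -> q) | ~<>r is true.
    At c: <>(p -> q) requires p -> q at some successor in {b, c}.
      p -> q holds at b, so <>(p -> q) is true at c.
    At c: <>r is false, so ~<>r is true.
      At c: <>r requires r at some successor in {b, c}.
        At b: r is false.
        At c: r is false.
      So <>r is false at c.

Yes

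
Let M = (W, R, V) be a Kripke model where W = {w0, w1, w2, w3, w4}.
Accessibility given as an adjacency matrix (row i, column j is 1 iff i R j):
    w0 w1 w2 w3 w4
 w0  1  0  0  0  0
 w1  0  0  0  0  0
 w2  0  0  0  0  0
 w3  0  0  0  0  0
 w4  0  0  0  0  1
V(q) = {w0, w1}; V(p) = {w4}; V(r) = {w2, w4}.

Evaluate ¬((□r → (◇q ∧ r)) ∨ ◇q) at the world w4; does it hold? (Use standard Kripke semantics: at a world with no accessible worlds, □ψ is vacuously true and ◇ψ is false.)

Recall that □ψ holds at a world iff ψ holds at every accessible world, and ◇ψ holds iff ψ holds at some accessible world.
At w4: (□r → (◇q ∧ r)) ∨ ◇q is false, so ¬((□r → (◇q ∧ r)) ∨ ◇q) is true.
  At w4: □r → (◇q ∧ r) is false, ◇q is false, so (□r → (◇q ∧ r)) ∨ ◇q is false.
    At w4: □r is true, ◇q ∧ r is false, so □r → (◇q ∧ r) is false.
      At w4: □r requires r at every successor {w4}.
        At w4: r is true.
      So □r is true at w4.
      At w4: ◇q is false, r is true, so ◇q ∧ r is false.
    At w4: ◇q requires q at some successor in {w4}.
      At w4: q is false.
    So ◇q is false at w4.

Yes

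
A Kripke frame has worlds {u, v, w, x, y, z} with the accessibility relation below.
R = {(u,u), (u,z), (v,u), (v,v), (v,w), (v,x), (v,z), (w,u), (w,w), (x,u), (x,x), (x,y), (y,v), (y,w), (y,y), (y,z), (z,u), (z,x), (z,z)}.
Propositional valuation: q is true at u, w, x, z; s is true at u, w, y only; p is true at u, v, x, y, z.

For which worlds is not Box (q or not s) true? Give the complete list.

x, y

Recall that Box ψ holds at a world iff ψ holds at every accessible world, and Dia ψ holds iff ψ holds at some accessible world.
Let φ = not Box (q or not s). Evaluate φ at each world:
  u (successors {u, z}): φ is false.
  v (successors {u, v, w, x, z}): φ is false.
  w (successors {u, w}): φ is false.
  x (successors {u, x, y}): φ is true.
  y (successors {v, w, y, z}): φ is true.
  z (successors {u, x, z}): φ is false.
For instance, at v:
  At v: Box (q or not s) is true, so not Box (q or not s) is false.
    At v: Box (q or not s) requires q or not s at every successor {u, v, w, x, z}.
      At u: q or not s is true.
      At v: q or not s is true.
      At w: q or not s is true.
      At x: q or not s is true.
      At z: q or not s is true.
    So Box (q or not s) is true at v.
Satisfying worlds: {x, y}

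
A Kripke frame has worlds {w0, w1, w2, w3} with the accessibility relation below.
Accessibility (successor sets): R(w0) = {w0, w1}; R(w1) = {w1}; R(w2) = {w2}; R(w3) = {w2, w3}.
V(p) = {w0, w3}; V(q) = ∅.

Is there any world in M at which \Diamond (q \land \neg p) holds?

Let φ = \Diamond (q \land \neg p). Evaluate φ at each world:
  w0 (successors {w0, w1}): φ is false.
  w1 (successors {w1}): φ is false.
  w2 (successors {w2}): φ is false.
  w3 (successors {w2, w3}): φ is false.
For instance, at w0:
  At w0: \Diamond (q \land \neg p) requires q \land \neg p at some successor in {w0, w1}.
    At w0: q \land \neg p is false.
    At w1: q \land \neg p is false.
  So \Diamond (q \land \neg p) is false at w0.

No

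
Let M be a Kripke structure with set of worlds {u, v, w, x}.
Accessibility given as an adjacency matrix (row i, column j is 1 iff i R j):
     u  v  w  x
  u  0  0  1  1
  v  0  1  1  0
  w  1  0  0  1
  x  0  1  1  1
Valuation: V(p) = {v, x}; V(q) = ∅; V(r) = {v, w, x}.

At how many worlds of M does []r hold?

Let φ = []r. Evaluate φ at each world:
  u (successors {w, x}): φ is true.
  v (successors {v, w}): φ is true.
  w (successors {u, x}): φ is false.
  x (successors {v, w, x}): φ is true.
For instance, at x:
  At x: []r requires r at every successor {v, w, x}.
    At v: r is true.
    At w: r is true.
    At x: r is true.
  So []r is true at x.
Satisfying worlds: {u, v, x}

3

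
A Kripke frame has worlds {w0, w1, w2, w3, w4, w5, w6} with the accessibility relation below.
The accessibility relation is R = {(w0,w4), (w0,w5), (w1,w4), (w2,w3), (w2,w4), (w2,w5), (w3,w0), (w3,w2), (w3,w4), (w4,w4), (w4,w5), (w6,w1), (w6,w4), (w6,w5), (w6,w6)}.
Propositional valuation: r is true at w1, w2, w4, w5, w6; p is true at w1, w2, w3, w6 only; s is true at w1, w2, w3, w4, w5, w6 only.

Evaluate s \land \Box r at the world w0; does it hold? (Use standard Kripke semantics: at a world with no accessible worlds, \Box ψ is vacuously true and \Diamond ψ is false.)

No

Recall that \Box ψ holds at a world iff ψ holds at every accessible world, and \Diamond ψ holds iff ψ holds at some accessible world.
At w0: s is false, \Box r is true, so s \land \Box r is false.
  At w0: \Box r requires r at every successor {w4, w5}.
    At w4: r is true.
    At w5: r is true.
  So \Box r is true at w0.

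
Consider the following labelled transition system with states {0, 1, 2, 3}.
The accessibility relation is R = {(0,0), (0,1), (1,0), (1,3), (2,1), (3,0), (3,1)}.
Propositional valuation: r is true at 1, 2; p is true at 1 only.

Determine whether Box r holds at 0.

No

At 0: Box r requires r at every successor {0, 1}.
  r fails at 0, so Box r is false at 0.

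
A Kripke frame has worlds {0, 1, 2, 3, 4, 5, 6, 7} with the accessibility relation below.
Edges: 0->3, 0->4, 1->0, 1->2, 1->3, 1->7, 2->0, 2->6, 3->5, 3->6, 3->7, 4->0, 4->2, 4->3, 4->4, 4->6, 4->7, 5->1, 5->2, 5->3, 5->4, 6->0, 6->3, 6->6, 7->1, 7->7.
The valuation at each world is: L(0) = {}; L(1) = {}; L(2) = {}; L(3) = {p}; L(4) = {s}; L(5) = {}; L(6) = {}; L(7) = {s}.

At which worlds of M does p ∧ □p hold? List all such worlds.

Recall that □ψ holds at a world iff ψ holds at every accessible world, and ◇ψ holds iff ψ holds at some accessible world.
Let φ = p ∧ □p. Evaluate φ at each world:
  0 (successors {3, 4}): φ is false.
  1 (successors {0, 2, 3, 7}): φ is false.
  2 (successors {0, 6}): φ is false.
  3 (successors {5, 6, 7}): φ is false.
  4 (successors {0, 2, 3, 4, 6, 7}): φ is false.
  5 (successors {1, 2, 3, 4}): φ is false.
  6 (successors {0, 3, 6}): φ is false.
  7 (successors {1, 7}): φ is false.
For instance, at 3:
  At 3: p is true, □p is false, so p ∧ □p is false.
    At 3: □p requires p at every successor {5, 6, 7}.
      p fails at 5, so □p is false at 3.
Satisfying worlds: none.

none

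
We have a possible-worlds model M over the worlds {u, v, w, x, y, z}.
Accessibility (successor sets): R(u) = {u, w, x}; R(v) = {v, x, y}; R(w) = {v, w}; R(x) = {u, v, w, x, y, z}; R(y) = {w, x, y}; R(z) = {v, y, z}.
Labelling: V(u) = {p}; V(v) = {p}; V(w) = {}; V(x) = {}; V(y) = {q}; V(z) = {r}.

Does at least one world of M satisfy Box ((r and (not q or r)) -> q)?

Let φ = Box ((r and (not q or r)) -> q). Evaluate φ at each world:
  u (successors {u, w, x}): φ is true.
  v (successors {v, x, y}): φ is true.
  w (successors {v, w}): φ is true.
  x (successors {u, v, w, x, y, z}): φ is false.
  y (successors {w, x, y}): φ is true.
  z (successors {v, y, z}): φ is false.
Detail at u (witness):
  At u: Box ((r and (not q or r)) -> q) requires (r and (not q or r)) -> q at every successor {u, w, x}.
    At u: (r and (not q or r)) -> q is true.
    At w: (r and (not q or r)) -> q is true.
    At x: (r and (not q or r)) -> q is true.
  So Box ((r and (not q or r)) -> q) is true at u.

Yes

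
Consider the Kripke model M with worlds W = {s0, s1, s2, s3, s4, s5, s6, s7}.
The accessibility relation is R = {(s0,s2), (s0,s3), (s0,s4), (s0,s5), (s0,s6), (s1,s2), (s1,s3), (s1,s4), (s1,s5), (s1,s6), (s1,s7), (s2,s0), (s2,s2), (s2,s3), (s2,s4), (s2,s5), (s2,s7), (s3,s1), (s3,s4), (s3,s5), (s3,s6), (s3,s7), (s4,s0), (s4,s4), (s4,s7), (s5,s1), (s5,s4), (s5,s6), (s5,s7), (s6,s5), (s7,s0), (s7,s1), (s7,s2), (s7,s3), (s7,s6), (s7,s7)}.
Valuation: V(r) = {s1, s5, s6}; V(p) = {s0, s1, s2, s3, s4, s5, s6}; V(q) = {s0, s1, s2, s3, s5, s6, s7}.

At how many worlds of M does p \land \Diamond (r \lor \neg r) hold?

7

Let φ = p \land \Diamond (r \lor \neg r). Evaluate φ at each world:
  s0 (successors {s2, s3, s4, s5, s6}): φ is true.
  s1 (successors {s2, s3, s4, s5, s6, s7}): φ is true.
  s2 (successors {s0, s2, s3, s4, s5, s7}): φ is true.
  s3 (successors {s1, s4, s5, s6, s7}): φ is true.
  s4 (successors {s0, s4, s7}): φ is true.
  s5 (successors {s1, s4, s6, s7}): φ is true.
  s6 (successors {s5}): φ is true.
  s7 (successors {s0, s1, s2, s3, s6, s7}): φ is false.
For instance, at s4:
  At s4: p is true, \Diamond (r \lor \neg r) is true, so p \land \Diamond (r \lor \neg r) is true.
    At s4: \Diamond (r \lor \neg r) requires r \lor \neg r at some successor in {s0, s4, s7}.
      r \lor \neg r holds at s0, so \Diamond (r \lor \neg r) is true at s4.
Satisfying worlds: {s0, s1, s2, s3, s4, s5, s6}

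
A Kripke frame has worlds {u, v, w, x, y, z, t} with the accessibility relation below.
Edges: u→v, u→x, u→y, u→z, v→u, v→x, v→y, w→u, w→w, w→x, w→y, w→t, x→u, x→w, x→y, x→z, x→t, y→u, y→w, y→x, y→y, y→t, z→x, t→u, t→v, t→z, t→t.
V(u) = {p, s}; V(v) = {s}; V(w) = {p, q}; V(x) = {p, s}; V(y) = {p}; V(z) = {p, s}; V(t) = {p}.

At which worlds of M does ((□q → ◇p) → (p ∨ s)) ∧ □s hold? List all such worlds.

Let φ = ((□q → ◇p) → (p ∨ s)) ∧ □s. Evaluate φ at each world:
  u (successors {v, x, y, z}): φ is false.
  v (successors {u, x, y}): φ is false.
  w (successors {u, w, x, y, t}): φ is false.
  x (successors {u, w, y, z, t}): φ is false.
  y (successors {u, w, x, y, t}): φ is false.
  z (successors {x}): φ is true.
  t (successors {u, v, z, t}): φ is false.
For instance, at v:
  At v: (□q → ◇p) → (p ∨ s) is true, □s is false, so ((□q → ◇p) → (p ∨ s)) ∧ □s is false.
    At v: □q → ◇p is true, p ∨ s is true, so (□q → ◇p) → (p ∨ s) is true.
      At v: □q is false, ◇p is true, so □q → ◇p is true.
    At v: □s requires s at every successor {u, x, y}.
      s fails at y, so □s is false at v.
Satisfying worlds: {z}

z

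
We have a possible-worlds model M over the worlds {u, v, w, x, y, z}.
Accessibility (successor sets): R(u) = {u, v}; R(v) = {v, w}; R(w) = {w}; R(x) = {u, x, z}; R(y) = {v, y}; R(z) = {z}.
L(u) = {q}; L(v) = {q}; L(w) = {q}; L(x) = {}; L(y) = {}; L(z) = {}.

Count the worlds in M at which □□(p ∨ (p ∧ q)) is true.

Recall that □ψ holds at a world iff ψ holds at every accessible world, and ◇ψ holds iff ψ holds at some accessible world.
Let φ = □□(p ∨ (p ∧ q)). Evaluate φ at each world:
  u (successors {u, v}): φ is false.
  v (successors {v, w}): φ is false.
  w (successors {w}): φ is false.
  x (successors {u, x, z}): φ is false.
  y (successors {v, y}): φ is false.
  z (successors {z}): φ is false.
For instance, at u:
  At u: □□(p ∨ (p ∧ q)) requires □(p ∨ (p ∧ q)) at every successor {u, v}.
    □(p ∨ (p ∧ q)) fails at u, so □□(p ∨ (p ∧ q)) is false at u.
      At u: □(p ∨ (p ∧ q)) requires p ∨ (p ∧ q) at every successor {u, v}.
        p ∨ (p ∧ q) fails at u, so □(p ∨ (p ∧ q)) is false at u.
Satisfying worlds: none.

0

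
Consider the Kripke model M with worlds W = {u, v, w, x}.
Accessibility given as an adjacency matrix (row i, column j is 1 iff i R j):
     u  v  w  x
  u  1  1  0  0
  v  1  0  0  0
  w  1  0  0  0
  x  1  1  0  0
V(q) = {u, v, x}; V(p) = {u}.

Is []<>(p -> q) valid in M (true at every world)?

Let φ = []<>(p -> q). Evaluate φ at each world:
  u (successors {u, v}): φ is true.
  v (successors {u}): φ is true.
  w (successors {u}): φ is true.
  x (successors {u, v}): φ is true.
For instance, at v:
  At v: []<>(p -> q) requires <>(p -> q) at every successor {u}.
      At u: <>(p -> q) requires p -> q at some successor in {u, v}.
        p -> q holds at u, so <>(p -> q) is true at u.
  So []<>(p -> q) is true at v.

Yes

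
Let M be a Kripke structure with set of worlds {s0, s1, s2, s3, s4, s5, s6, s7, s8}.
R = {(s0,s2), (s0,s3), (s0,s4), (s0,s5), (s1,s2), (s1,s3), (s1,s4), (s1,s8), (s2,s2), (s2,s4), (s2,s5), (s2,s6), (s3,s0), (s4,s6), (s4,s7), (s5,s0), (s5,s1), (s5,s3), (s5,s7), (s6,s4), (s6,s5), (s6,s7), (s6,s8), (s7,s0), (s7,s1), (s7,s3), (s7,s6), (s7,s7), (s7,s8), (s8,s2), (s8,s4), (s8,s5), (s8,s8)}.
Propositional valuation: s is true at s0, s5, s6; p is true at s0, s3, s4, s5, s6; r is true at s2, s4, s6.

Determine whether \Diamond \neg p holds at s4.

At s4: \Diamond \neg p requires \neg p at some successor in {s6, s7}.
  \neg p holds at s7, so \Diamond \neg p is true at s4.

Yes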